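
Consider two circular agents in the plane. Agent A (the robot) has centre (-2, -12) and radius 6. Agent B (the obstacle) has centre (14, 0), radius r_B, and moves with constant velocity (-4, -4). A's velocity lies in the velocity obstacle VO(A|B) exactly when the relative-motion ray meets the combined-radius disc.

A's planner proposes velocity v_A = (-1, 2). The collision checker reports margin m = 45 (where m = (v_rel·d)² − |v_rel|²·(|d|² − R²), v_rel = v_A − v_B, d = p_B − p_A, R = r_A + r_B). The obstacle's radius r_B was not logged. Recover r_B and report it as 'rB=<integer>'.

m = 45
d = (16, 12);  v_rel = (3, 6),  |v_rel|² = 45
v_rel×d = (3)·(12) − (6)·(16) = -60
since m = R²·45 − (-60)²:  R² = (3600 + 45) / 45 = 81
R = √81 = 9  ⇒  r_B = 9 − 6 = 3

rB=3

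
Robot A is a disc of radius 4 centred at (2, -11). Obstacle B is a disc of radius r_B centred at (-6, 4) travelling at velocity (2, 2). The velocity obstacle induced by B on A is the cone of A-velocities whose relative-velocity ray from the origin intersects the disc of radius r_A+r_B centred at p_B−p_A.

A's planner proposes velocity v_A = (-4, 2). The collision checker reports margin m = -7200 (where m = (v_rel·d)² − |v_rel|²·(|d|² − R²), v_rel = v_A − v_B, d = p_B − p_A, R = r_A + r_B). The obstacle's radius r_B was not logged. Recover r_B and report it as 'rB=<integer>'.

m = -7200
d = (-8, 15);  v_rel = (-6, 0),  |v_rel|² = 36
v_rel×d = (-6)·(15) − (0)·(-8) = -90
since m = R²·36 − (-90)²:  R² = (8100 + -7200) / 36 = 25
R = √25 = 5  ⇒  r_B = 5 − 4 = 1

rB=1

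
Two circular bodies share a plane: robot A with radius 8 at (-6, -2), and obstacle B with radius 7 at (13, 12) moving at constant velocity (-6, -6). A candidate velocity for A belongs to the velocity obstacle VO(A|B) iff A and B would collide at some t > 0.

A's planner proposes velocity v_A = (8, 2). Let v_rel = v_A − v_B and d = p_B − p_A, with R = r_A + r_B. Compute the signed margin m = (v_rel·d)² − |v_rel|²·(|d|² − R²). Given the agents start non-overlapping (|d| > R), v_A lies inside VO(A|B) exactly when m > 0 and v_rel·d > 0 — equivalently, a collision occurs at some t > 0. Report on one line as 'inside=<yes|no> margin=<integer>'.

d = (19, 14),  |d|² = 557;  R = 8+7 = 15,  c = 557−15² = 332
v_rel = (14, 8),  |v_rel|² = 260;  v_rel·d = (14)·(19) + (8)·(14) = 378
260·t² − 756·t + 332 = 0  ⇒  m = 378² − 260·332 = 56564
m = 56564 > 0,  v_rel·d = 378 > 0  ⇒  inside

inside=yes margin=56564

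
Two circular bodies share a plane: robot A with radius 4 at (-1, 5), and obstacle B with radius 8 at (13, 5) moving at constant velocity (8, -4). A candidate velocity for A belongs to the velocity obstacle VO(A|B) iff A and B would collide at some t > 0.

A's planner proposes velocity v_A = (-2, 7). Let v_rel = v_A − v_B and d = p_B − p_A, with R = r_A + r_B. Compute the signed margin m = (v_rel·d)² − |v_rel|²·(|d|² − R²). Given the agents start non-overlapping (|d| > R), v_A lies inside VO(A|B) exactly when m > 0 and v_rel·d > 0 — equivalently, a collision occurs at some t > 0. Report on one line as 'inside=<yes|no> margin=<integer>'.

d = (14, 0),  |d|² = 196;  R = 4+8 = 12,  c = 196−12² = 52
v_rel = (-10, 11),  |v_rel|² = 221;  v_rel·d = (-10)·(14) + (11)·(0) = -140
221·t² + 280·t + 52 = 0  ⇒  m = (-140)² − 221·52 = 8108
m = 8108 > 0,  v_rel·d = -140 < 0  ⇒  outside

inside=no margin=8108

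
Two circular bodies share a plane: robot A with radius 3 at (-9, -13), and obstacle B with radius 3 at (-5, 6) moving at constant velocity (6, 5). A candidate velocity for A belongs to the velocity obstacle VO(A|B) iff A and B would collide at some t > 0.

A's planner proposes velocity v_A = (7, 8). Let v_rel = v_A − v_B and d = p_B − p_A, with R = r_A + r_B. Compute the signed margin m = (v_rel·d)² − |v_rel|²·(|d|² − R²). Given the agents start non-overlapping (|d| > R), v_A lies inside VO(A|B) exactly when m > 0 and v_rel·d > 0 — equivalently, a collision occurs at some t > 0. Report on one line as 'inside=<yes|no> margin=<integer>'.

d = (4, 19),  |d|² = 377;  R = 3+3 = 6,  c = 377−6² = 341
v_rel = (1, 3),  |v_rel|² = 10;  v_rel·d = (1)·(4) + (3)·(19) = 61
10·t² − 122·t + 341 = 0  ⇒  m = 61² − 10·341 = 311
m = 311 > 0,  v_rel·d = 61 > 0  ⇒  inside

inside=yes margin=311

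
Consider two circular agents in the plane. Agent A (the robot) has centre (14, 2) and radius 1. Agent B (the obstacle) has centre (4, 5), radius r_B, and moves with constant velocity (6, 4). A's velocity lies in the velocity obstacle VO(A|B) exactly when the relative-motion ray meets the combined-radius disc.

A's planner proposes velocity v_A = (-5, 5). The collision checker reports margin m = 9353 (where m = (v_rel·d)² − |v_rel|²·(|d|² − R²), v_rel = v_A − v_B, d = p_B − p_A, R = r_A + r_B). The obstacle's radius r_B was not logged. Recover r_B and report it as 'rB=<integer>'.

m = 9353
d = (-10, 3);  v_rel = (-11, 1),  |v_rel|² = 122
v_rel×d = (-11)·(3) − (1)·(-10) = -23
since m = R²·122 − (-23)²:  R² = (529 + 9353) / 122 = 81
R = √81 = 9  ⇒  r_B = 9 − 1 = 8

rB=8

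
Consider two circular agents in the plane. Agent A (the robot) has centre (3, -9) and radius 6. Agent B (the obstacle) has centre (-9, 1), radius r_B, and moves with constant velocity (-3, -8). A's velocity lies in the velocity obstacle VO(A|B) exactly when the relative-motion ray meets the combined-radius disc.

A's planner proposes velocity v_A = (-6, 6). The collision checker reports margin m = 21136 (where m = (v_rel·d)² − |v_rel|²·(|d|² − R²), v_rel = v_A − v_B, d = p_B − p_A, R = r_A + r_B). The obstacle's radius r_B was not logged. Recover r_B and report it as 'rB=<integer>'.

m = 21136
d = (-12, 10);  v_rel = (-3, 14),  |v_rel|² = 205
v_rel×d = (-3)·(10) − (14)·(-12) = 138
since m = R²·205 − 138²:  R² = (19044 + 21136) / 205 = 196
R = √196 = 14  ⇒  r_B = 14 − 6 = 8

rB=8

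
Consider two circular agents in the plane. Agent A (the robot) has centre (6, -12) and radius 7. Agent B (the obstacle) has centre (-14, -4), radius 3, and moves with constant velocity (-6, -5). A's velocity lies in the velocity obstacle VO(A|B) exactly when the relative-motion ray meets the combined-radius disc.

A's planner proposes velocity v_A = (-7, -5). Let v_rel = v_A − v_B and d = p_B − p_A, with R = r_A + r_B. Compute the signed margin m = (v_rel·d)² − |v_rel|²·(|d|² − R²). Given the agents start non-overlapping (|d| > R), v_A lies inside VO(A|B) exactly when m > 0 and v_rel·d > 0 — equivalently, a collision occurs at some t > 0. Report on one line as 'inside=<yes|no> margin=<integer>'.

d = (-20, 8),  |d|² = 464;  R = 7+3 = 10,  c = 464−10² = 364
v_rel = (-1, 0),  |v_rel|² = 1;  v_rel·d = (-1)·(-20) + (0)·(8) = 20
1·t² − 40·t + 364 = 0  ⇒  m = 20² − 1·364 = 36
m = 36 > 0,  v_rel·d = 20 > 0  ⇒  inside

inside=yes margin=36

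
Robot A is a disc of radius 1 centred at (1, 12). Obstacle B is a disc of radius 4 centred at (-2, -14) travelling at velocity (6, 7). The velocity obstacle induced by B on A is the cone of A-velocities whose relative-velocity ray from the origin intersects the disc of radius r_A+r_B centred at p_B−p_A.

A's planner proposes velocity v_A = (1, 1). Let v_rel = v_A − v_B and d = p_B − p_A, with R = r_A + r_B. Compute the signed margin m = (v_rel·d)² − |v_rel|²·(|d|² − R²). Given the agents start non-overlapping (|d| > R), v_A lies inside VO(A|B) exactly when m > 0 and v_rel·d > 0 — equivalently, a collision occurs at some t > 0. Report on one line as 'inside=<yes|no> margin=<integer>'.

d = (-3, -26),  |d|² = 685;  R = 1+4 = 5,  c = 685−5² = 660
v_rel = (-5, -6),  |v_rel|² = 61;  v_rel·d = (-5)·(-3) + (-6)·(-26) = 171
61·t² − 342·t + 660 = 0  ⇒  m = 171² − 61·660 = -11019
m = -11019 < 0,  v_rel·d = 171 > 0  ⇒  outside

inside=no margin=-11019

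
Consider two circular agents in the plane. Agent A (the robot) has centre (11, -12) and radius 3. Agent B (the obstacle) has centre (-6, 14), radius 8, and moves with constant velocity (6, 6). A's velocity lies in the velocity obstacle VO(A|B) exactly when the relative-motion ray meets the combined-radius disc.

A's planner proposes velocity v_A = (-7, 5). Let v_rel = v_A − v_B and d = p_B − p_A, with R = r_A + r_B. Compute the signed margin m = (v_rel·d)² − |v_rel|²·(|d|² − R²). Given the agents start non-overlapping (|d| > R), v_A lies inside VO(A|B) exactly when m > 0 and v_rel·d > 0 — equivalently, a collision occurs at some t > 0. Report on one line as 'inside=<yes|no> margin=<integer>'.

d = (-17, 26),  |d|² = 965;  R = 3+8 = 11,  c = 965−11² = 844
v_rel = (-13, -1),  |v_rel|² = 170;  v_rel·d = (-13)·(-17) + (-1)·(26) = 195
170·t² − 390·t + 844 = 0  ⇒  m = 195² − 170·844 = -105455
m = -105455 < 0,  v_rel·d = 195 > 0  ⇒  outside

inside=no margin=-105455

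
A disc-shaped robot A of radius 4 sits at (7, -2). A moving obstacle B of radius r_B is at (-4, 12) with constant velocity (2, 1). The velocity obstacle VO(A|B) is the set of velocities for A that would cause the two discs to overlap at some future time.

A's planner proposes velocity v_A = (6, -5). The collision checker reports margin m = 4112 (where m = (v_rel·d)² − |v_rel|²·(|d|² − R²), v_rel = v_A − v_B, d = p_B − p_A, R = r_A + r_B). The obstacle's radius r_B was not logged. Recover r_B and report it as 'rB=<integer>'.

m = 4112
d = (-11, 14);  v_rel = (4, -6),  |v_rel|² = 52
v_rel×d = (4)·(14) − (-6)·(-11) = -10
since m = R²·52 − (-10)²:  R² = (100 + 4112) / 52 = 81
R = √81 = 9  ⇒  r_B = 9 − 4 = 5

rB=5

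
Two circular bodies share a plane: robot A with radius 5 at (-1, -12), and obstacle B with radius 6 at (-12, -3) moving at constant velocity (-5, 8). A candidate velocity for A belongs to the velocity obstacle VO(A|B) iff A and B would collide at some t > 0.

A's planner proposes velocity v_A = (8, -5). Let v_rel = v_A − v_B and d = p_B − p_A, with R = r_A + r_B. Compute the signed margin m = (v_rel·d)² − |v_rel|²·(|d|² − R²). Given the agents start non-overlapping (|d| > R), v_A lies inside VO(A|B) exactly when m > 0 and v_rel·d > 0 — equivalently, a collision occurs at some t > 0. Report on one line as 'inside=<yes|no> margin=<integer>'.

d = (-11, 9),  |d|² = 202;  R = 5+6 = 11,  c = 202−11² = 81
v_rel = (13, -13),  |v_rel|² = 338;  v_rel·d = (13)·(-11) + (-13)·(9) = -260
338·t² + 520·t + 81 = 0  ⇒  m = (-260)² − 338·81 = 40222
m = 40222 > 0,  v_rel·d = -260 < 0  ⇒  outside

inside=no margin=40222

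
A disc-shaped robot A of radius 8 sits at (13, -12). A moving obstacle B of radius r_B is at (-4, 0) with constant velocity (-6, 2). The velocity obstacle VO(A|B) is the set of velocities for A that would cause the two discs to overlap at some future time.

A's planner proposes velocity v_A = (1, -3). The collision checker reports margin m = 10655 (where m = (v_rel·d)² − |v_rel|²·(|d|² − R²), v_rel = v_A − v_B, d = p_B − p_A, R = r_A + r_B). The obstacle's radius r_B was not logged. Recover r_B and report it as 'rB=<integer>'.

m = 10655
d = (-17, 12);  v_rel = (7, -5),  |v_rel|² = 74
v_rel×d = (7)·(12) − (-5)·(-17) = -1
since m = R²·74 − (-1)²:  R² = (1 + 10655) / 74 = 144
R = √144 = 12  ⇒  r_B = 12 − 8 = 4

rB=4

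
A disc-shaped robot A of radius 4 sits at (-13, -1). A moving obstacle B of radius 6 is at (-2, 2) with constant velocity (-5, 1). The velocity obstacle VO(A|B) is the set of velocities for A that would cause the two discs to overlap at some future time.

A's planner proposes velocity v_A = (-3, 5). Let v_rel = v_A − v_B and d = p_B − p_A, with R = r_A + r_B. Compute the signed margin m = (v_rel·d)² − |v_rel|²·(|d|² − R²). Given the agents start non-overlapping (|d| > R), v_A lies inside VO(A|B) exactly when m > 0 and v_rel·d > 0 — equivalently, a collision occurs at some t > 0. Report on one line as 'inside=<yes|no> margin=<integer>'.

d = (11, 3),  |d|² = 130;  R = 4+6 = 10,  c = 130−10² = 30
v_rel = (2, 4),  |v_rel|² = 20;  v_rel·d = (2)·(11) + (4)·(3) = 34
20·t² − 68·t + 30 = 0  ⇒  m = 34² − 20·30 = 556
m = 556 > 0,  v_rel·d = 34 > 0  ⇒  inside

inside=yes margin=556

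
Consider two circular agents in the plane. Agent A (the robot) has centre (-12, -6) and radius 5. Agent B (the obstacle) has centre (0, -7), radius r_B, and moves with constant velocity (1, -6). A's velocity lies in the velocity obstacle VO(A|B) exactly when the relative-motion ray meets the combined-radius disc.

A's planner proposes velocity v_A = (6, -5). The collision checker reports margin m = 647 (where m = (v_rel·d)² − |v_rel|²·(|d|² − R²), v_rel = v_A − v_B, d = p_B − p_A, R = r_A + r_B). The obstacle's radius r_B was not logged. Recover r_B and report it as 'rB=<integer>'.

m = 647
d = (12, -1);  v_rel = (5, 1),  |v_rel|² = 26
v_rel×d = (5)·(-1) − (1)·(12) = -17
since m = R²·26 − (-17)²:  R² = (289 + 647) / 26 = 36
R = √36 = 6  ⇒  r_B = 6 − 5 = 1

rB=1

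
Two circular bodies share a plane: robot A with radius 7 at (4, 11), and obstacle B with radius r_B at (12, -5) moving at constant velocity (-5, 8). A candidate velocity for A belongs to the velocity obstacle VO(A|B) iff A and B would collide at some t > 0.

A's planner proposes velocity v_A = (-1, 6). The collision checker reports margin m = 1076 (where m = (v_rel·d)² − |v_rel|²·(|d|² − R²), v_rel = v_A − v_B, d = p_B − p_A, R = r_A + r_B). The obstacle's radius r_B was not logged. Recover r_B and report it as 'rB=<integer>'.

m = 1076
d = (8, -16);  v_rel = (4, -2),  |v_rel|² = 20
v_rel×d = (4)·(-16) − (-2)·(8) = -48
since m = R²·20 − (-48)²:  R² = (2304 + 1076) / 20 = 169
R = √169 = 13  ⇒  r_B = 13 − 7 = 6

rB=6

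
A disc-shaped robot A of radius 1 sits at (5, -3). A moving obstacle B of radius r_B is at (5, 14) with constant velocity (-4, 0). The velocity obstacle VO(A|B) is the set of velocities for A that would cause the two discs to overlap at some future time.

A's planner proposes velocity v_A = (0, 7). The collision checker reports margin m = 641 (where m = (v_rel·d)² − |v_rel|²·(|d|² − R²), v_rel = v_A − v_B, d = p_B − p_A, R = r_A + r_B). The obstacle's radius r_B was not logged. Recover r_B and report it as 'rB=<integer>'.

m = 641
d = (0, 17);  v_rel = (4, 7),  |v_rel|² = 65
v_rel×d = (4)·(17) − (7)·(0) = 68
since m = R²·65 − 68²:  R² = (4624 + 641) / 65 = 81
R = √81 = 9  ⇒  r_B = 9 − 1 = 8

rB=8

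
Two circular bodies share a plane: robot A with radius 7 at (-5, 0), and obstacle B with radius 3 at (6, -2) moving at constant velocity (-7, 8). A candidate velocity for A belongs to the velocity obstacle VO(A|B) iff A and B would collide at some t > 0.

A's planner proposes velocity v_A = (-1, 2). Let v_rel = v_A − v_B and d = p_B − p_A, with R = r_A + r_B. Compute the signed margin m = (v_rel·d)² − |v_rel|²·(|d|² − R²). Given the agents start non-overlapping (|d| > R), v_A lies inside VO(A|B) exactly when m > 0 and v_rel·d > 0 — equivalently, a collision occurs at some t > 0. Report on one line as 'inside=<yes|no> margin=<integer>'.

d = (11, -2),  |d|² = 125;  R = 7+3 = 10,  c = 125−10² = 25
v_rel = (6, -6),  |v_rel|² = 72;  v_rel·d = (6)·(11) + (-6)·(-2) = 78
72·t² − 156·t + 25 = 0  ⇒  m = 78² − 72·25 = 4284
m = 4284 > 0,  v_rel·d = 78 > 0  ⇒  inside

inside=yes margin=4284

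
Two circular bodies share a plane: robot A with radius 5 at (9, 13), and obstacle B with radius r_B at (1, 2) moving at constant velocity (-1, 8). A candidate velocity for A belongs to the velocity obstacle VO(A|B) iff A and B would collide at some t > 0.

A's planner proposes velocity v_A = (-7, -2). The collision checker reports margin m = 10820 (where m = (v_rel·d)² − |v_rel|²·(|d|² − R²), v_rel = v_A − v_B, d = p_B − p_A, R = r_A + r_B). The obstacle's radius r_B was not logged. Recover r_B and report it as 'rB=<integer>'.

m = 10820
d = (-8, -11);  v_rel = (-6, -10),  |v_rel|² = 136
v_rel×d = (-6)·(-11) − (-10)·(-8) = -14
since m = R²·136 − (-14)²:  R² = (196 + 10820) / 136 = 81
R = √81 = 9  ⇒  r_B = 9 − 5 = 4

rB=4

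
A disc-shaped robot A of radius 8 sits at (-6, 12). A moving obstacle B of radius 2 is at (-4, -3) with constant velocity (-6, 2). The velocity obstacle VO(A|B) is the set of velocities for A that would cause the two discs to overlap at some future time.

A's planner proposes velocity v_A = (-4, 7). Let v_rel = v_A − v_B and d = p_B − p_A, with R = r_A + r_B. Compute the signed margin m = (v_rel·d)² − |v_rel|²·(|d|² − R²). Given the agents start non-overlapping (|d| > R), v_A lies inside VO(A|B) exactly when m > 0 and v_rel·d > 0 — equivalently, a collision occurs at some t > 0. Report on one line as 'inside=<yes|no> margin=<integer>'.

d = (2, -15),  |d|² = 229;  R = 8+2 = 10,  c = 229−10² = 129
v_rel = (2, 5),  |v_rel|² = 29;  v_rel·d = (2)·(2) + (5)·(-15) = -71
29·t² + 142·t + 129 = 0  ⇒  m = (-71)² − 29·129 = 1300
m = 1300 > 0,  v_rel·d = -71 < 0  ⇒  outside

inside=no margin=1300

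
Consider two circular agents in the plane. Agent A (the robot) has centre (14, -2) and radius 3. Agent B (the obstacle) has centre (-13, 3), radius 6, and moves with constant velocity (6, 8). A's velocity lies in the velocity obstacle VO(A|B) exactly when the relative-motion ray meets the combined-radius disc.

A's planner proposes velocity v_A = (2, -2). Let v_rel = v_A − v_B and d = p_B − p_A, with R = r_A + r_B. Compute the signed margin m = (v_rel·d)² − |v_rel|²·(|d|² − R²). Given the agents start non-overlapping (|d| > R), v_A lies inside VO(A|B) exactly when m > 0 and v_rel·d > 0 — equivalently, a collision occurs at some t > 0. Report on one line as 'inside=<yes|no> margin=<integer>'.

d = (-27, 5),  |d|² = 754;  R = 3+6 = 9,  c = 754−9² = 673
v_rel = (-4, -10),  |v_rel|² = 116;  v_rel·d = (-4)·(-27) + (-10)·(5) = 58
116·t² − 116·t + 673 = 0  ⇒  m = 58² − 116·673 = -74704
m = -74704 < 0,  v_rel·d = 58 > 0  ⇒  outside

inside=no margin=-74704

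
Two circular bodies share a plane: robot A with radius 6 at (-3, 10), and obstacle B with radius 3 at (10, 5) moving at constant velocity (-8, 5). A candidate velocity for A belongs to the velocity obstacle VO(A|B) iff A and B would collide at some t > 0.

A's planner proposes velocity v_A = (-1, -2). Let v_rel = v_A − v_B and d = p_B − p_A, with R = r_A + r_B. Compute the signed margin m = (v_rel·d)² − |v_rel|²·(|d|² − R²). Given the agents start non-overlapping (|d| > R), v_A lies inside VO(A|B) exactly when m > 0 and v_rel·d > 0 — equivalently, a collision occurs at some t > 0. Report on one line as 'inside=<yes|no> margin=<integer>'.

d = (13, -5),  |d|² = 194;  R = 6+3 = 9,  c = 194−9² = 113
v_rel = (7, -7),  |v_rel|² = 98;  v_rel·d = (7)·(13) + (-7)·(-5) = 126
98·t² − 252·t + 113 = 0  ⇒  m = 126² − 98·113 = 4802
m = 4802 > 0,  v_rel·d = 126 > 0  ⇒  inside

inside=yes margin=4802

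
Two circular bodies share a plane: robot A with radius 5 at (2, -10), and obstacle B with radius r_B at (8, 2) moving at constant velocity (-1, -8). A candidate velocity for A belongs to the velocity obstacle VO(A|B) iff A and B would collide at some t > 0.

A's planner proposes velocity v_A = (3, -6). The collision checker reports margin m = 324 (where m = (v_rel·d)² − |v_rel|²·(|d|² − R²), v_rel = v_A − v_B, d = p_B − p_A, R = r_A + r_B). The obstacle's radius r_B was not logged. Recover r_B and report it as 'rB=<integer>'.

m = 324
d = (6, 12);  v_rel = (4, 2),  |v_rel|² = 20
v_rel×d = (4)·(12) − (2)·(6) = 36
since m = R²·20 − 36²:  R² = (1296 + 324) / 20 = 81
R = √81 = 9  ⇒  r_B = 9 − 5 = 4

rB=4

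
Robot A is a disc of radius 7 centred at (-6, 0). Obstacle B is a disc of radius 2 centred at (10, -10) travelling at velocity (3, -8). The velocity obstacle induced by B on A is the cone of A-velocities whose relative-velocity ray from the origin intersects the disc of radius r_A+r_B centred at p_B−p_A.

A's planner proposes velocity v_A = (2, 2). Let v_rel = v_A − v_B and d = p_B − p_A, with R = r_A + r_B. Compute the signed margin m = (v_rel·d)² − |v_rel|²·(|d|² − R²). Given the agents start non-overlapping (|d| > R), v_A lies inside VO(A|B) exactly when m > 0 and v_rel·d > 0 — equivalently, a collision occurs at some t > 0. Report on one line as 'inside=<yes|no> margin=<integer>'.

d = (16, -10),  |d|² = 356;  R = 7+2 = 9,  c = 356−9² = 275
v_rel = (-1, 10),  |v_rel|² = 101;  v_rel·d = (-1)·(16) + (10)·(-10) = -116
101·t² + 232·t + 275 = 0  ⇒  m = (-116)² − 101·275 = -14319
m = -14319 < 0,  v_rel·d = -116 < 0  ⇒  outside

inside=no margin=-14319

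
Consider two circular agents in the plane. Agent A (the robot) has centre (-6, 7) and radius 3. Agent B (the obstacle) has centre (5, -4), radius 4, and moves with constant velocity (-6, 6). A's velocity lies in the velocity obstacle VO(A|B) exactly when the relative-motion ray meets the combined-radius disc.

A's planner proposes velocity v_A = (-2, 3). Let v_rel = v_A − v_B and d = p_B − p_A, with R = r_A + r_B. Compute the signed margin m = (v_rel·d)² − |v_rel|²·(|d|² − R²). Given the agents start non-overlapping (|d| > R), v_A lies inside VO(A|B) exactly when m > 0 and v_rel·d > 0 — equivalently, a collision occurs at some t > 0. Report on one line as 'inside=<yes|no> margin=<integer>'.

d = (11, -11),  |d|² = 242;  R = 3+4 = 7,  c = 242−7² = 193
v_rel = (4, -3),  |v_rel|² = 25;  v_rel·d = (4)·(11) + (-3)·(-11) = 77
25·t² − 154·t + 193 = 0  ⇒  m = 77² − 25·193 = 1104
m = 1104 > 0,  v_rel·d = 77 > 0  ⇒  inside

inside=yes margin=1104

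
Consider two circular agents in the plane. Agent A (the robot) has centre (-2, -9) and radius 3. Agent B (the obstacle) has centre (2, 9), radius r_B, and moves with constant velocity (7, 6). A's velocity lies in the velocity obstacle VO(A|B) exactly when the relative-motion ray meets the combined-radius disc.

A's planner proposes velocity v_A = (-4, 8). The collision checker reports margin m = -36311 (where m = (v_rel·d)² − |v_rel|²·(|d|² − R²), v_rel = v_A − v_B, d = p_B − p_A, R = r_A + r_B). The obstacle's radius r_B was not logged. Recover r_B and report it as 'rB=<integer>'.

m = -36311
d = (4, 18);  v_rel = (-11, 2),  |v_rel|² = 125
v_rel×d = (-11)·(18) − (2)·(4) = -206
since m = R²·125 − (-206)²:  R² = (42436 + -36311) / 125 = 49
R = √49 = 7  ⇒  r_B = 7 − 3 = 4

rB=4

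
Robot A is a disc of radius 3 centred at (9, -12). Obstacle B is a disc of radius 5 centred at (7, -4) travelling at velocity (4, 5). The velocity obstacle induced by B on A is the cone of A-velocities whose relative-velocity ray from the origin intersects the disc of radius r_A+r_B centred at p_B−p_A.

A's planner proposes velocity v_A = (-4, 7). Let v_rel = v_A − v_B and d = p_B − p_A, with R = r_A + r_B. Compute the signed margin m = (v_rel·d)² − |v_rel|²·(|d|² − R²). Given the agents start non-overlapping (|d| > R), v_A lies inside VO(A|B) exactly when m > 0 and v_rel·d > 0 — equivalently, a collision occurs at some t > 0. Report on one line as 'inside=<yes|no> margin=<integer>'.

d = (-2, 8),  |d|² = 68;  R = 3+5 = 8,  c = 68−8² = 4
v_rel = (-8, 2),  |v_rel|² = 68;  v_rel·d = (-8)·(-2) + (2)·(8) = 32
68·t² − 64·t + 4 = 0  ⇒  m = 32² − 68·4 = 752
m = 752 > 0,  v_rel·d = 32 > 0  ⇒  inside

inside=yes margin=752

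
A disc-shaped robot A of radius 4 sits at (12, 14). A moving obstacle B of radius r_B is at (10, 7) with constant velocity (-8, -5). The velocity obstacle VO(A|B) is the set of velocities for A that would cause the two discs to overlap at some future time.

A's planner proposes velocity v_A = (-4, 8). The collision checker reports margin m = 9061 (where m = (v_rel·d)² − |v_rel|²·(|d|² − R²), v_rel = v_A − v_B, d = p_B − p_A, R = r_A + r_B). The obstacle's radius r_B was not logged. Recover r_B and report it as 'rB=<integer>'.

m = 9061
d = (-2, -7);  v_rel = (4, 13),  |v_rel|² = 185
v_rel×d = (4)·(-7) − (13)·(-2) = -2
since m = R²·185 − (-2)²:  R² = (4 + 9061) / 185 = 49
R = √49 = 7  ⇒  r_B = 7 − 4 = 3

rB=3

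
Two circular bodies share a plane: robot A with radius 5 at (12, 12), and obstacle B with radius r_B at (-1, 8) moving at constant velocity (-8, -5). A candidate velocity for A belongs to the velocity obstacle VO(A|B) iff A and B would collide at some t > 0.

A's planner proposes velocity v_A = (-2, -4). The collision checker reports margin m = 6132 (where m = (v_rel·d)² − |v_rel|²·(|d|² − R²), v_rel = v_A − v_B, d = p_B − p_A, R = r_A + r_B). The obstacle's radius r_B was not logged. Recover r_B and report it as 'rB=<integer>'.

m = 6132
d = (-13, -4);  v_rel = (6, 1),  |v_rel|² = 37
v_rel×d = (6)·(-4) − (1)·(-13) = -11
since m = R²·37 − (-11)²:  R² = (121 + 6132) / 37 = 169
R = √169 = 13  ⇒  r_B = 13 − 5 = 8

rB=8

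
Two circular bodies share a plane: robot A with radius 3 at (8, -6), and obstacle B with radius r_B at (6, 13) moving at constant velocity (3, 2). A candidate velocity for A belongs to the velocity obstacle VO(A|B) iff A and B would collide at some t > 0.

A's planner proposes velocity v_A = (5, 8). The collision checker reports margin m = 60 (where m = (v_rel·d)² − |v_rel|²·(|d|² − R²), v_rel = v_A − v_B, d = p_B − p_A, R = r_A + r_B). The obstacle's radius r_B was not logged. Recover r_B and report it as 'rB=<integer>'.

m = 60
d = (-2, 19);  v_rel = (2, 6),  |v_rel|² = 40
v_rel×d = (2)·(19) − (6)·(-2) = 50
since m = R²·40 − 50²:  R² = (2500 + 60) / 40 = 64
R = √64 = 8  ⇒  r_B = 8 − 3 = 5

rB=5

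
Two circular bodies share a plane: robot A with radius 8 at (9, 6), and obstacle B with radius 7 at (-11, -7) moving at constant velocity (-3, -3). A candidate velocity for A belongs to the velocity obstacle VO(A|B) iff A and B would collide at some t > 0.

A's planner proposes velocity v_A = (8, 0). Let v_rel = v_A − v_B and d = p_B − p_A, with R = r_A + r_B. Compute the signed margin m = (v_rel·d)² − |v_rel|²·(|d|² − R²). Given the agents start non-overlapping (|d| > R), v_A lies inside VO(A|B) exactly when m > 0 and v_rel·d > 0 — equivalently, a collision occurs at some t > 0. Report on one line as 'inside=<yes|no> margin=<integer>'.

d = (-20, -13),  |d|² = 569;  R = 8+7 = 15,  c = 569−15² = 344
v_rel = (11, 3),  |v_rel|² = 130;  v_rel·d = (11)·(-20) + (3)·(-13) = -259
130·t² + 518·t + 344 = 0  ⇒  m = (-259)² − 130·344 = 22361
m = 22361 > 0,  v_rel·d = -259 < 0  ⇒  outside

inside=no margin=22361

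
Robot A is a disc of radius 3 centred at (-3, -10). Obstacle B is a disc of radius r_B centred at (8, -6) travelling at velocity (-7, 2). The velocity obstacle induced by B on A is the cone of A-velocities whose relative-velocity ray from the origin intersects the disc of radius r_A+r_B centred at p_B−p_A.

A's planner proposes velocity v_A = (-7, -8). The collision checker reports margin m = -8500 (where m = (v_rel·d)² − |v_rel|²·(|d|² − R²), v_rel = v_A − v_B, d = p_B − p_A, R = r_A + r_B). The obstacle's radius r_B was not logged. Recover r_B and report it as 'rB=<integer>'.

m = -8500
d = (11, 4);  v_rel = (0, -10),  |v_rel|² = 100
v_rel×d = (0)·(4) − (-10)·(11) = 110
since m = R²·100 − 110²:  R² = (12100 + -8500) / 100 = 36
R = √36 = 6  ⇒  r_B = 6 − 3 = 3

rB=3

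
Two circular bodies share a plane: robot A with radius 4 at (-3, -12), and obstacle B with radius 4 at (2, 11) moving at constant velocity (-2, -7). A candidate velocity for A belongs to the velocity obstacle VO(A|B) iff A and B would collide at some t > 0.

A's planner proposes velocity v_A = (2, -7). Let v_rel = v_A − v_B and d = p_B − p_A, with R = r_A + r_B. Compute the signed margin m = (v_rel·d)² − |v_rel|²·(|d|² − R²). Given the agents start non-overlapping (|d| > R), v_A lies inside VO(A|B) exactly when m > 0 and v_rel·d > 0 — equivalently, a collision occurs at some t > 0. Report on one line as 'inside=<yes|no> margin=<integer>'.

d = (5, 23),  |d|² = 554;  R = 4+4 = 8,  c = 554−8² = 490
v_rel = (4, 0),  |v_rel|² = 16;  v_rel·d = (4)·(5) + (0)·(23) = 20
16·t² − 40·t + 490 = 0  ⇒  m = 20² − 16·490 = -7440
m = -7440 < 0,  v_rel·d = 20 > 0  ⇒  outside

inside=no margin=-7440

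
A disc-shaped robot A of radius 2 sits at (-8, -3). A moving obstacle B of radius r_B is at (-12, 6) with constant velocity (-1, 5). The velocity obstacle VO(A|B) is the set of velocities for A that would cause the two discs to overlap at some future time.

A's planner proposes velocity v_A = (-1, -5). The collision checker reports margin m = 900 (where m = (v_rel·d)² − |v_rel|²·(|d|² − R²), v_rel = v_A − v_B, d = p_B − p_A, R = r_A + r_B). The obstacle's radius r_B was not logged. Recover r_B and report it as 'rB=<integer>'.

m = 900
d = (-4, 9);  v_rel = (0, -10),  |v_rel|² = 100
v_rel×d = (0)·(9) − (-10)·(-4) = -40
since m = R²·100 − (-40)²:  R² = (1600 + 900) / 100 = 25
R = √25 = 5  ⇒  r_B = 5 − 2 = 3

rB=3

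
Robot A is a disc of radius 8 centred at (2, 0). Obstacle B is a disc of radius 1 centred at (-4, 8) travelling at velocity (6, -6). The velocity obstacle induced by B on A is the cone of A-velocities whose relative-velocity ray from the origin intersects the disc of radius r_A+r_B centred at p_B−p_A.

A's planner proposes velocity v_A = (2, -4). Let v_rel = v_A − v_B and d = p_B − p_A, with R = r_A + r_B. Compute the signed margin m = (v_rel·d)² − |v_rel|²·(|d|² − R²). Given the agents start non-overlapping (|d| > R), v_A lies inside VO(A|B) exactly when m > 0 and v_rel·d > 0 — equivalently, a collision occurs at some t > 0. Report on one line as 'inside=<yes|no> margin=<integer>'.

d = (-6, 8),  |d|² = 100;  R = 8+1 = 9,  c = 100−9² = 19
v_rel = (-4, 2),  |v_rel|² = 20;  v_rel·d = (-4)·(-6) + (2)·(8) = 40
20·t² − 80·t + 19 = 0  ⇒  m = 40² − 20·19 = 1220
m = 1220 > 0,  v_rel·d = 40 > 0  ⇒  inside

inside=yes margin=1220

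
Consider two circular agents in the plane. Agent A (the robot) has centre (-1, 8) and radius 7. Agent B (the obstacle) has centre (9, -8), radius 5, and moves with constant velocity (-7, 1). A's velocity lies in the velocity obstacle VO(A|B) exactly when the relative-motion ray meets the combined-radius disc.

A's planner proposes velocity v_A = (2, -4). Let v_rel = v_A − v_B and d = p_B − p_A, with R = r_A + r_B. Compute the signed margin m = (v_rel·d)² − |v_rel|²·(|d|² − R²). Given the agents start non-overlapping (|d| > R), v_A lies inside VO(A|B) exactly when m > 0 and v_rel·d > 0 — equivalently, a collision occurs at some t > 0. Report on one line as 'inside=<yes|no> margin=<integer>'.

d = (10, -16),  |d|² = 356;  R = 7+5 = 12,  c = 356−12² = 212
v_rel = (9, -5),  |v_rel|² = 106;  v_rel·d = (9)·(10) + (-5)·(-16) = 170
106·t² − 340·t + 212 = 0  ⇒  m = 170² − 106·212 = 6428
m = 6428 > 0,  v_rel·d = 170 > 0  ⇒  inside

inside=yes margin=6428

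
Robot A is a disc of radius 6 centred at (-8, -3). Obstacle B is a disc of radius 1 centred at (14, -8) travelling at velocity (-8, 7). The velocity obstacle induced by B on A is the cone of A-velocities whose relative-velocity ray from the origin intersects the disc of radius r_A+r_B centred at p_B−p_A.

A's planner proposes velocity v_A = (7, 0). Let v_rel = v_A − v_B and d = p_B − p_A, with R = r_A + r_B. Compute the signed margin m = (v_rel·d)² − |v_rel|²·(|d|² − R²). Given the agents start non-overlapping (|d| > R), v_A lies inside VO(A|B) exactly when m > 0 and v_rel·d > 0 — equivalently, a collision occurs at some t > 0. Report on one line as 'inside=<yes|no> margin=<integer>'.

d = (22, -5),  |d|² = 509;  R = 6+1 = 7,  c = 509−7² = 460
v_rel = (15, -7),  |v_rel|² = 274;  v_rel·d = (15)·(22) + (-7)·(-5) = 365
274·t² − 730·t + 460 = 0  ⇒  m = 365² − 274·460 = 7185
m = 7185 > 0,  v_rel·d = 365 > 0  ⇒  inside

inside=yes margin=7185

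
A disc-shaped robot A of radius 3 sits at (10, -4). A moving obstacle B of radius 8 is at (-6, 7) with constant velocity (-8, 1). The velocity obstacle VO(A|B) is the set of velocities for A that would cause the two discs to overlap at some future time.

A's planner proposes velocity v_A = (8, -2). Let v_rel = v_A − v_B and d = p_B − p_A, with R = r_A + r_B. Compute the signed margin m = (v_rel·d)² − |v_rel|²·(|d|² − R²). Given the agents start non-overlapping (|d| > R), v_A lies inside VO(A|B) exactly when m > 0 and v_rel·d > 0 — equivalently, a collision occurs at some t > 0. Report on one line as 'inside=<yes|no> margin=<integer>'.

d = (-16, 11),  |d|² = 377;  R = 3+8 = 11,  c = 377−11² = 256
v_rel = (16, -3),  |v_rel|² = 265;  v_rel·d = (16)·(-16) + (-3)·(11) = -289
265·t² + 578·t + 256 = 0  ⇒  m = (-289)² − 265·256 = 15681
m = 15681 > 0,  v_rel·d = -289 < 0  ⇒  outside

inside=no margin=15681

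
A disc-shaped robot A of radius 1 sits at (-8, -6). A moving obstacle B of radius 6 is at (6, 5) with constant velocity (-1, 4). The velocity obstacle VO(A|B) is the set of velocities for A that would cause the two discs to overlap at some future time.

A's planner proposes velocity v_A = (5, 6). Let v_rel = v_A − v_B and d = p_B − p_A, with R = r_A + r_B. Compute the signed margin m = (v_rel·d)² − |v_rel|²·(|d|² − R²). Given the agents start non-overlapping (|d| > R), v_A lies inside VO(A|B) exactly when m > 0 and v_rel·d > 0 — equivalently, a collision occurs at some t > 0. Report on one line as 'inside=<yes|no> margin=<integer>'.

d = (14, 11),  |d|² = 317;  R = 1+6 = 7,  c = 317−7² = 268
v_rel = (6, 2),  |v_rel|² = 40;  v_rel·d = (6)·(14) + (2)·(11) = 106
40·t² − 212·t + 268 = 0  ⇒  m = 106² − 40·268 = 516
m = 516 > 0,  v_rel·d = 106 > 0  ⇒  inside

inside=yes margin=516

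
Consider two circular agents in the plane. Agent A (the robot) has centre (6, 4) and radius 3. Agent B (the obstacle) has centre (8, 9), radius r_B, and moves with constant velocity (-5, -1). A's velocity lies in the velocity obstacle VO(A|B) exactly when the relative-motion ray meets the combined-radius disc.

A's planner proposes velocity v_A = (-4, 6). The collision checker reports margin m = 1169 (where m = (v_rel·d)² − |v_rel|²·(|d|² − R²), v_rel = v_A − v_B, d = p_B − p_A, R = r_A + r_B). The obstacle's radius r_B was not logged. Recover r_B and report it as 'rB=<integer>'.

m = 1169
d = (2, 5);  v_rel = (1, 7),  |v_rel|² = 50
v_rel×d = (1)·(5) − (7)·(2) = -9
since m = R²·50 − (-9)²:  R² = (81 + 1169) / 50 = 25
R = √25 = 5  ⇒  r_B = 5 − 3 = 2

rB=2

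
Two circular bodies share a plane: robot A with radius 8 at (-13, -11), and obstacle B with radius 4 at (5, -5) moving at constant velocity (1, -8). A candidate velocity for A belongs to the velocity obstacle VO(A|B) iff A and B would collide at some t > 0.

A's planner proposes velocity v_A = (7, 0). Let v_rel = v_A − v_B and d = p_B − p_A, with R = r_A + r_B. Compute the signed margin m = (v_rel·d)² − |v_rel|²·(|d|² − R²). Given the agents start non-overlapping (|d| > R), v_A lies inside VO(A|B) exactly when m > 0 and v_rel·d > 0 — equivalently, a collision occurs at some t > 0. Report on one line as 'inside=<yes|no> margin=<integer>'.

d = (18, 6),  |d|² = 360;  R = 8+4 = 12,  c = 360−12² = 216
v_rel = (6, 8),  |v_rel|² = 100;  v_rel·d = (6)·(18) + (8)·(6) = 156
100·t² − 312·t + 216 = 0  ⇒  m = 156² − 100·216 = 2736
m = 2736 > 0,  v_rel·d = 156 > 0  ⇒  inside

inside=yes margin=2736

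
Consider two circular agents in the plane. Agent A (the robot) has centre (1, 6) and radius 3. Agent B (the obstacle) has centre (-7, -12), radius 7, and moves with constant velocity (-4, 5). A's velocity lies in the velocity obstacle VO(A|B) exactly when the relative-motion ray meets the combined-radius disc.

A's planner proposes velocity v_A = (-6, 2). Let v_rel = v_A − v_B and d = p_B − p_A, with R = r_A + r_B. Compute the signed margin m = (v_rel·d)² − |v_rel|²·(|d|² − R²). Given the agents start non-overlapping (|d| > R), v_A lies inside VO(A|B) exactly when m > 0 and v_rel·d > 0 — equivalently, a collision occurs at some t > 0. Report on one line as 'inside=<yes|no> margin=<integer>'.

d = (-8, -18),  |d|² = 388;  R = 3+7 = 10,  c = 388−10² = 288
v_rel = (-2, -3),  |v_rel|² = 13;  v_rel·d = (-2)·(-8) + (-3)·(-18) = 70
13·t² − 140·t + 288 = 0  ⇒  m = 70² − 13·288 = 1156
m = 1156 > 0,  v_rel·d = 70 > 0  ⇒  inside

inside=yes margin=1156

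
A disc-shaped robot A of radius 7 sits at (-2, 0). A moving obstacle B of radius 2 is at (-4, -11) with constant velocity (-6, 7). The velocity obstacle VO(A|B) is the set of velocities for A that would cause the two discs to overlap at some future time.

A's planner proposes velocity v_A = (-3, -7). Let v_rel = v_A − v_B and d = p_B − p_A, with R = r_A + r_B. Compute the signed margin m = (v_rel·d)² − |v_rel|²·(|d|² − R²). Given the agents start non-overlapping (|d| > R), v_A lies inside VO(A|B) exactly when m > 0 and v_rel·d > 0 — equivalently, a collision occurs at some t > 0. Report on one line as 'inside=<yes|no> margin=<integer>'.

d = (-2, -11),  |d|² = 125;  R = 7+2 = 9,  c = 125−9² = 44
v_rel = (3, -14),  |v_rel|² = 205;  v_rel·d = (3)·(-2) + (-14)·(-11) = 148
205·t² − 296·t + 44 = 0  ⇒  m = 148² − 205·44 = 12884
m = 12884 > 0,  v_rel·d = 148 > 0  ⇒  inside

inside=yes margin=12884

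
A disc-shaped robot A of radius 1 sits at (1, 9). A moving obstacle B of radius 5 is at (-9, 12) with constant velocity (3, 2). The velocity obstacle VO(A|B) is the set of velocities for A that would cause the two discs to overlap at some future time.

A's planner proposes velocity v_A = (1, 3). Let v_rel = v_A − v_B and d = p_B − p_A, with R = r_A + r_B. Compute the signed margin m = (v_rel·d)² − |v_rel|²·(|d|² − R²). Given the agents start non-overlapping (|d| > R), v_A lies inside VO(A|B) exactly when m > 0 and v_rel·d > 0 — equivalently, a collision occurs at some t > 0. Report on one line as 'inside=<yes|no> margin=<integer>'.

d = (-10, 3),  |d|² = 109;  R = 1+5 = 6,  c = 109−6² = 73
v_rel = (-2, 1),  |v_rel|² = 5;  v_rel·d = (-2)·(-10) + (1)·(3) = 23
5·t² − 46·t + 73 = 0  ⇒  m = 23² − 5·73 = 164
m = 164 > 0,  v_rel·d = 23 > 0  ⇒  inside

inside=yes margin=164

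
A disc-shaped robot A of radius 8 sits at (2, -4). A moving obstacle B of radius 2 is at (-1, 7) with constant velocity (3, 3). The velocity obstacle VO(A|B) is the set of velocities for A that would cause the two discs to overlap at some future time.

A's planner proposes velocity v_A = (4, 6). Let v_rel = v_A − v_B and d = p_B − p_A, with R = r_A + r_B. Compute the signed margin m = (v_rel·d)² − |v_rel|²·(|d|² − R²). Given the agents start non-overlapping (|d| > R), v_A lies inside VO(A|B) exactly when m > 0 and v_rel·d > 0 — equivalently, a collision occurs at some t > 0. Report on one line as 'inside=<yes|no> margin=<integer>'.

d = (-3, 11),  |d|² = 130;  R = 8+2 = 10,  c = 130−10² = 30
v_rel = (1, 3),  |v_rel|² = 10;  v_rel·d = (1)·(-3) + (3)·(11) = 30
10·t² − 60·t + 30 = 0  ⇒  m = 30² − 10·30 = 600
m = 600 > 0,  v_rel·d = 30 > 0  ⇒  inside

inside=yes margin=600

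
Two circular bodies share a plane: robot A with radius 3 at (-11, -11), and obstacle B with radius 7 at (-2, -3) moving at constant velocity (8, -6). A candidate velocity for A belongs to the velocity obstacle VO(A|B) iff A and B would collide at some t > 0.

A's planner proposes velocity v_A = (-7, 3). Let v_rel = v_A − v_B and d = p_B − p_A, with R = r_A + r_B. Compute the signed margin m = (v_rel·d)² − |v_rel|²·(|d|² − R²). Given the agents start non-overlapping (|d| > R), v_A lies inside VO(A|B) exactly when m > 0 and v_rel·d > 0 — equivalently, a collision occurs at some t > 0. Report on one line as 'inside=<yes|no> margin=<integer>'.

d = (9, 8),  |d|² = 145;  R = 3+7 = 10,  c = 145−10² = 45
v_rel = (-15, 9),  |v_rel|² = 306;  v_rel·d = (-15)·(9) + (9)·(8) = -63
306·t² + 126·t + 45 = 0  ⇒  m = (-63)² − 306·45 = -9801
m = -9801 < 0,  v_rel·d = -63 < 0  ⇒  outside

inside=no margin=-9801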